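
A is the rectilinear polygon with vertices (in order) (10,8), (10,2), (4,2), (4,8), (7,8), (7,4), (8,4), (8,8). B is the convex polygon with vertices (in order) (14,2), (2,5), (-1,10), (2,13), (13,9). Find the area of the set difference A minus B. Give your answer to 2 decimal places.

|A| = 32, |A∩B| = 21.5.
|A ∖ B| = |A| − |A∩B| = 32 − 21.5 = 10.50.

10.50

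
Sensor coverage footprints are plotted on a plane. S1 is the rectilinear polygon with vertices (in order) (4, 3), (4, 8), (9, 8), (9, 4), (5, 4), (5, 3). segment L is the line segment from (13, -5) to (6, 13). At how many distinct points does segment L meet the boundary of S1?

The segment meets the boundary at (7.944,8), (9,5.286).

2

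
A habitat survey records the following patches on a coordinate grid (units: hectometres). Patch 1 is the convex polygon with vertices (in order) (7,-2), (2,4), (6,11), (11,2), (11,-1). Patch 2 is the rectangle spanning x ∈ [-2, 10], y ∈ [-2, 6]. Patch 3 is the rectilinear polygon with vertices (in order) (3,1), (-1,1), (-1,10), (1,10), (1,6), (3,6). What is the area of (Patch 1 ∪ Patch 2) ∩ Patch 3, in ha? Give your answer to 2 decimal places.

The region (Patch 1 ∪ Patch 2) ∩ Patch 3 is the polygon with vertices (1,6), (3,6), (3,1), (-1,1), (-1,6).
By the shoelace formula its area is 20.00.

20.00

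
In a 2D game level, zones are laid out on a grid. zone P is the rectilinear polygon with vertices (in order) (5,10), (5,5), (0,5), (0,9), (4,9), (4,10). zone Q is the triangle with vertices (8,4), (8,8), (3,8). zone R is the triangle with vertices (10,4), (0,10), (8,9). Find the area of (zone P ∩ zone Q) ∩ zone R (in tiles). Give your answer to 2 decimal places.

The region (zone P ∩ zone Q) ∩ zone R is the polygon with vertices (5,8), (5,7), (3.333,8).
By the shoelace formula its area is 0.83.

0.83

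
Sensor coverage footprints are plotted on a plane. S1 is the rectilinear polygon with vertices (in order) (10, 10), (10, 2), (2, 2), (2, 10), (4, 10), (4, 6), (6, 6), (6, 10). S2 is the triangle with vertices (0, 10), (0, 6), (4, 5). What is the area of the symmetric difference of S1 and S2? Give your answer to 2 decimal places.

|S1| = 56, |S2| = 8, |S1∩S2| = 2.
|S1 △ S2| = |S1| + |S2| − 2·|S1∩S2| = 56 + 8 − 4 = 60.00.

60.00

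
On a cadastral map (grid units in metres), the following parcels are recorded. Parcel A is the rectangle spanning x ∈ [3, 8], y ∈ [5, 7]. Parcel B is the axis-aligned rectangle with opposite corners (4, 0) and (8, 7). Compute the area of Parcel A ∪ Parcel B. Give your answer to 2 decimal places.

By inclusion–exclusion:
Individual areas: |Parcel A| = 10, |Parcel B| = 28.
|Parcel A∩Parcel B|: x∈[4,8], y∈[5,7] → 4·2 = 8.
|Parcel A ∪ Parcel B| = 38 − 8 = 30.00.

30.00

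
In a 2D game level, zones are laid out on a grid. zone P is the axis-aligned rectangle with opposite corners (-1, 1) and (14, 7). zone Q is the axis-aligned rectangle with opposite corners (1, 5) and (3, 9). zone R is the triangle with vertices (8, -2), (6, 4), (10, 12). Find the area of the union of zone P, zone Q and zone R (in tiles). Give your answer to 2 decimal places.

By inclusion–exclusion:
Individual areas: |zone P| = 90, |zone Q| = 8, |zone R| = 20.
|zone P∩zone Q|: x∈[1,3], y∈[5,7] → 2·2 = 4.
|zone P∩zone R| = 13.3929.
|zone Q∩zone R| = 0.
|zone P∩zone Q∩zone R| = 0.
|zone P ∪ zone Q ∪ zone R| = 118 − 17.3929 + 0 = 100.61.

100.61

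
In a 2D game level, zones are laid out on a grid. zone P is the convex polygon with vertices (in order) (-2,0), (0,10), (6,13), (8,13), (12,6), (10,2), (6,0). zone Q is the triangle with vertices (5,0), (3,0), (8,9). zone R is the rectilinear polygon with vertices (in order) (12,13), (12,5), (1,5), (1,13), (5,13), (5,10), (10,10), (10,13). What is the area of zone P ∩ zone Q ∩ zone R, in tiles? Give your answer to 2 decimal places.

The intersection is the polygon with vertices (8,9), (6.667,5), (5.778,5).
By the shoelace formula its area is 1.78.

1.78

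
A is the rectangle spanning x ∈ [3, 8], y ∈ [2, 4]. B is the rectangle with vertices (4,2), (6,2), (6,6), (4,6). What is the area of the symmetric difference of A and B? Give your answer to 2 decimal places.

10.00

|A∩B|: x∈[4,6], y∈[2,4] → 2·2 = 4.
|A △ B| = |A| + |B| − 2·|A∩B| = 10 + 8 − 8 = 10.00.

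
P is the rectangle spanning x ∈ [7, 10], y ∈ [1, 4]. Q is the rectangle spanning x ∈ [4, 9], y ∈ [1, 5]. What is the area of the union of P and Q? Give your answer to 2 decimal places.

23.00

By inclusion–exclusion:
Individual areas: |P| = 9, |Q| = 20.
|P∩Q|: x∈[7,9], y∈[1,4] → 2·3 = 6.
|P ∪ Q| = 29 − 6 = 23.00.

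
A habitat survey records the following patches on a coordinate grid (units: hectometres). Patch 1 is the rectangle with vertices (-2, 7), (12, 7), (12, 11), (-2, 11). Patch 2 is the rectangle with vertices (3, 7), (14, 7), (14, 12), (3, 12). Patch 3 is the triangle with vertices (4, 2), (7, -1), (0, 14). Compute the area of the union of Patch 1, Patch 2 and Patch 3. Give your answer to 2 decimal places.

84.33

By inclusion–exclusion:
Individual areas: |Patch 1| = 56, |Patch 2| = 55, |Patch 3| = 12.
|Patch 1∩Patch 2|: x∈[3,12], y∈[7,11] → 9·4 = 36.
|Patch 1∩Patch 3| = 2.6667.
|Patch 2∩Patch 3| = 0.0762.
|Patch 1∩Patch 2∩Patch 3| = 0.0762.
|Patch 1 ∪ Patch 2 ∪ Patch 3| = 123 − 38.7429 + 0.0762 = 84.33.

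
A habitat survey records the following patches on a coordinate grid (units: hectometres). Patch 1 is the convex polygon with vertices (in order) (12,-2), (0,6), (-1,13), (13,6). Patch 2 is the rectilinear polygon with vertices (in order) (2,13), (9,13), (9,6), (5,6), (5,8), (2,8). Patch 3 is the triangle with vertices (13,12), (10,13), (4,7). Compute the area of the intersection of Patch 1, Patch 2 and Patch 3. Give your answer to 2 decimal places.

1.50

The intersection is the polygon with vertices (5,8), (6.333,9.333), (7.316,8.842), (5,7.556).
By the shoelace formula its area is 1.50.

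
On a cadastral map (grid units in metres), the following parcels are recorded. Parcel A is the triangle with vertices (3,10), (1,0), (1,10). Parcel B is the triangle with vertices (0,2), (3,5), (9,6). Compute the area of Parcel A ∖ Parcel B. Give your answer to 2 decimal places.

|Parcel A| = 10, |Parcel A∩Parcel B| = 0.4692.
|Parcel A ∖ Parcel B| = |Parcel A| − |Parcel A∩Parcel B| = 10 − 0.4692 = 9.53.

9.53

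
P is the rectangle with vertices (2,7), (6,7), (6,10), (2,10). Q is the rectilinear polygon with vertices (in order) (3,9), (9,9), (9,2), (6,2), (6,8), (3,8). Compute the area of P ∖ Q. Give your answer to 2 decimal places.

9.00

|P| = 12, |P∩Q| = 3.
|P ∖ Q| = |P| − |P∩Q| = 12 − 3 = 9.00.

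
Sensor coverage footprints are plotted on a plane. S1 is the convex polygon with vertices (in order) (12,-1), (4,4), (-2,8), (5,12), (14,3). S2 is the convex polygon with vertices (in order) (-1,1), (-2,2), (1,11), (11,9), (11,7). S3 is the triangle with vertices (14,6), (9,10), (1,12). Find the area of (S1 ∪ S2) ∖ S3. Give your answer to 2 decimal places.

|S1 ∪ S2| = 112.6555.
|(S1 ∪ S2) ∩ S3| = 7.084.
|(S1 ∪ S2) ∖ S3| = 112.6555 − 7.084 = 105.57.

105.57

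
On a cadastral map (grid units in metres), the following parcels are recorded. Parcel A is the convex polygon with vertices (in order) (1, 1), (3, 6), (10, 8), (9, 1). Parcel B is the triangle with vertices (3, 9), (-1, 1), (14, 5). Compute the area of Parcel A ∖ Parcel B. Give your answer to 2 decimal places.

14.94

|Parcel A| = 43.5, |Parcel A∩Parcel B| = 28.5587.
|Parcel A ∖ Parcel B| = |Parcel A| − |Parcel A∩Parcel B| = 43.5 − 28.5587 = 14.94.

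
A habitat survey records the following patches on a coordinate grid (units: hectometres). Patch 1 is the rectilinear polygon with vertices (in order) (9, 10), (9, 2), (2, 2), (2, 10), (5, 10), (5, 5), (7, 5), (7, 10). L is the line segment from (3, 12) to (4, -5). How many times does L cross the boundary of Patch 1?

The segment meets the boundary at (3.588,2), (3.118,10).

2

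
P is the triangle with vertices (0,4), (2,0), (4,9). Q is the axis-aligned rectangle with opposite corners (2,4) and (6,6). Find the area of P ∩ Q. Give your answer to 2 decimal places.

The intersection is the polygon with vertices (2.889,4), (2,4), (2,6), (3.333,6).
By the shoelace formula its area is 2.22.

2.22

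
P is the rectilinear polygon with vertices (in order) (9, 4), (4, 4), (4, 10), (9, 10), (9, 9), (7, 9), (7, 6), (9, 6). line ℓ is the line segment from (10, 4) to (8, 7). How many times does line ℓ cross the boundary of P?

The segment meets the boundary at (8.667,6), (9,5.5).

2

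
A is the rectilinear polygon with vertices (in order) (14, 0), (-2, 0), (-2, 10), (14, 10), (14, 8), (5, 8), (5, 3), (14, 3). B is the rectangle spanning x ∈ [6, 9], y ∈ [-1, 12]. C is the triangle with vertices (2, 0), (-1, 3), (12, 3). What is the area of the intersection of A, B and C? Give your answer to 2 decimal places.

4.05

The intersection is the polygon with vertices (6,3), (9,3), (9,2.1), (6,1.2).
By the shoelace formula its area is 4.05.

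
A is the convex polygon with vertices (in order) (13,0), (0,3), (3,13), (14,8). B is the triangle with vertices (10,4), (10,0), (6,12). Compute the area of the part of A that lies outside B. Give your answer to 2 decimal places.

108.10

|A| = 116, |A∩B| = 7.8967.
|A ∖ B| = |A| − |A∩B| = 116 − 7.8967 = 108.10.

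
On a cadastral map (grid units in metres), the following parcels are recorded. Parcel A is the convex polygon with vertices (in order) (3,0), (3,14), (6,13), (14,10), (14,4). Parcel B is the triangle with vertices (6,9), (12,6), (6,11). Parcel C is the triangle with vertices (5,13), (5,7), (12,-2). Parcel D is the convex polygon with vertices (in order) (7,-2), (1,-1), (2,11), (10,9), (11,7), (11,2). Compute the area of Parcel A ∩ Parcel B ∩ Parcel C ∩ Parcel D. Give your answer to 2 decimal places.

0.86

The intersection is the polygon with vertices (6,10), (6.453,9.887), (7.13,8.435), (6,9).
By the shoelace formula its area is 0.86.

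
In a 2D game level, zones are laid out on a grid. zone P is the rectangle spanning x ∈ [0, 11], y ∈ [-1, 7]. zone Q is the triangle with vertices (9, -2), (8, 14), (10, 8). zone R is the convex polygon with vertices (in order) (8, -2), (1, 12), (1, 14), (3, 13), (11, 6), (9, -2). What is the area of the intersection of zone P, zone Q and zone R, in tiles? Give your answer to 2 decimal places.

6.50

The intersection is the polygon with vertices (9.1,-1), (8.938,-1), (8.438,7), (9.857,7), (9.897,6.965).
By the shoelace formula its area is 6.50.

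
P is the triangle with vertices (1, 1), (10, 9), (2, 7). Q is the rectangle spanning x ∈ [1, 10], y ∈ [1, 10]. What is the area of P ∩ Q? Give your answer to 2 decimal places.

23.00

The intersection is the polygon with vertices (1,1), (2,7), (10,9).
By the shoelace formula its area is 23.00.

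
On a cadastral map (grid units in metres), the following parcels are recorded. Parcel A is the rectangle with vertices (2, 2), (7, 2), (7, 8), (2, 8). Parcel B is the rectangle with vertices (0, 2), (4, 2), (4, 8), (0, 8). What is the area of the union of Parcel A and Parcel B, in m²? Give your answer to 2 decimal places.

By inclusion–exclusion:
Individual areas: |Parcel A| = 30, |Parcel B| = 24.
|Parcel A∩Parcel B|: x∈[2,4], y∈[2,8] → 2·6 = 12.
|Parcel A ∪ Parcel B| = 54 − 12 = 42.00.

42.00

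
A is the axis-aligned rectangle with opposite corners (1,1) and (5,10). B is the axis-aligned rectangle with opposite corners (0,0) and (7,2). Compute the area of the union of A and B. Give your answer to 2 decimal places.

By inclusion–exclusion:
Individual areas: |A| = 36, |B| = 14.
|A∩B|: x∈[1,5], y∈[1,2] → 4·1 = 4.
|A ∪ B| = 50 − 4 = 46.00.

46.00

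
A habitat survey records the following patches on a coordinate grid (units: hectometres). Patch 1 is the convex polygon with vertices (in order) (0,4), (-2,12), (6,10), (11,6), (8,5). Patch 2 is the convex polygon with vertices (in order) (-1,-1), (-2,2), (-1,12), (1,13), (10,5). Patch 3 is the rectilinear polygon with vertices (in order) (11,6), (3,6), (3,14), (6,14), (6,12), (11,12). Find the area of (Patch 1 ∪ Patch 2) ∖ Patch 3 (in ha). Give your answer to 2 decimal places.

77.01

|Patch 1 ∪ Patch 2| = 100.3132.
|(Patch 1 ∪ Patch 2) ∩ Patch 3| = 23.2995.
|(Patch 1 ∪ Patch 2) ∖ Patch 3| = 100.3132 − 23.2995 = 77.01.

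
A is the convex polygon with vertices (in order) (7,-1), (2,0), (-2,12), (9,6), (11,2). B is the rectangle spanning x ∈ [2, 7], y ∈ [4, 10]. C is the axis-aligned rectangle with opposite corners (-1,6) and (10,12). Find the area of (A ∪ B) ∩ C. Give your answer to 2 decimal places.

The region (A ∪ B) ∩ C is the polygon with vertices (-1,9), (-1,11.454), (2,9.818), (2,10), (7,10), (7,7.091), (9,6), (0,6).
By the shoelace formula its area is 33.50.

33.50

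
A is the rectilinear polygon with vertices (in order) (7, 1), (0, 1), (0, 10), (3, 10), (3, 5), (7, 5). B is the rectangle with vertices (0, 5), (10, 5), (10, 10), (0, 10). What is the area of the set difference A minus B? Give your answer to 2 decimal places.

28.00

|A| = 43, |A∩B| = 15.
|A ∖ B| = |A| − |A∩B| = 43 − 15 = 28.00.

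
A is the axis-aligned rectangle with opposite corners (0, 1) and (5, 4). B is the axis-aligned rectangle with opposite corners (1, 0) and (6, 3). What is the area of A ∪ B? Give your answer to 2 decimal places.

22.00

By inclusion–exclusion:
Individual areas: |A| = 15, |B| = 15.
|A∩B|: x∈[1,5], y∈[1,3] → 4·2 = 8.
|A ∪ B| = 30 − 8 = 22.00.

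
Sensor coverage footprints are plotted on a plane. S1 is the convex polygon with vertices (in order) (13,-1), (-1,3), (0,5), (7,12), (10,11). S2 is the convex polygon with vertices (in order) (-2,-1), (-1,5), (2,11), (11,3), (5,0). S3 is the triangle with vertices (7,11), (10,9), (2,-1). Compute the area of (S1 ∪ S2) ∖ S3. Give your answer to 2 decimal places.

107.72

|S1 ∪ S2| = 130.6444.
|(S1 ∪ S2) ∩ S3| = 22.9249.
|(S1 ∪ S2) ∖ S3| = 130.6444 − 22.9249 = 107.72.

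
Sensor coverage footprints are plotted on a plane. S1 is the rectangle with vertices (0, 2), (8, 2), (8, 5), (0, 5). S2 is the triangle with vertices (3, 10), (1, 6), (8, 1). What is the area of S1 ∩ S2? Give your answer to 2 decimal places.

The intersection is the polygon with vertices (5.778,5), (7.444,2), (6.6,2), (2.4,5).
By the shoelace formula its area is 6.33.

6.33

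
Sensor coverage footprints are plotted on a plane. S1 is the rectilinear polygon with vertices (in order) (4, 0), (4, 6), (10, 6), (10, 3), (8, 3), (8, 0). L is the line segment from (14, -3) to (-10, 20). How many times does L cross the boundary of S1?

2

The segment meets the boundary at (4.609,6), (8,2.75).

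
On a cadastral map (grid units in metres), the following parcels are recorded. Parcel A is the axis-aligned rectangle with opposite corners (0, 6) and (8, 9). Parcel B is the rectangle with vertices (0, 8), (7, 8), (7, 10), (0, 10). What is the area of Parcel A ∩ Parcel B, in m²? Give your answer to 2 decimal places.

|Parcel A∩Parcel B|: x∈[0,7], y∈[8,9] → 7·1 = 7.

7.00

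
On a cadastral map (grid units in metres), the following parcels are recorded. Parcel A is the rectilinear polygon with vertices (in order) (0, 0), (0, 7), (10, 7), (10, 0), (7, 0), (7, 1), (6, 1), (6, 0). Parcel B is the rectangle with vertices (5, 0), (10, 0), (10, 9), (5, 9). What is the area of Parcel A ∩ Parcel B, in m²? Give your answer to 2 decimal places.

34.00

The intersection is the polygon with vertices (10,7), (10,0), (7,0), (7,1), (6,1), (6,0), (5,0), (5,7).
By the shoelace formula its area is 34.00.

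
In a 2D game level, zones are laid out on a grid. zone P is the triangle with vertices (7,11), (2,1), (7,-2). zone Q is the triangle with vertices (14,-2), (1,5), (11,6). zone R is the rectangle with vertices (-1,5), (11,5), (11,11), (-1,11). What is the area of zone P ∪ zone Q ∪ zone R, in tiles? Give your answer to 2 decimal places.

By inclusion–exclusion:
Individual areas: |zone P| = 32.5, |zone Q| = 41.5, |zone R| = 72.
|zone P∩zone Q| = 9.1095.
|zone P∩zone R| = 9.
|zone Q∩zone R| = 5.
|zone P∩zone Q∩zone R| = 1.3263.
|zone P ∪ zone Q ∪ zone R| = 146 − 23.1095 + 1.3263 = 124.22.

124.22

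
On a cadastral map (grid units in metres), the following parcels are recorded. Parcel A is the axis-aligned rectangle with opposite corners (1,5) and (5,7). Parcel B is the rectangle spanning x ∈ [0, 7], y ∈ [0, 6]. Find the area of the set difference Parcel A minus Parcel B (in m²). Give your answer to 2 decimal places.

|Parcel A∩Parcel B|: x∈[1,5], y∈[5,6] → 4·1 = 4.
|Parcel A| = 8.
|Parcel A ∖ Parcel B| = |Parcel A| − |Parcel A∩Parcel B| = 8 − 4 = 4.00.

4.00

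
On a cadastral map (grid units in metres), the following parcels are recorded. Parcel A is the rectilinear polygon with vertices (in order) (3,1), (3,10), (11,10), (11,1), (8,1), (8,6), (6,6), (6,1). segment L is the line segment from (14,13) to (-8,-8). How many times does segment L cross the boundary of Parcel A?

The segment meets the boundary at (6,5.364), (6.667,6), (10.857,10), (3,2.5).

4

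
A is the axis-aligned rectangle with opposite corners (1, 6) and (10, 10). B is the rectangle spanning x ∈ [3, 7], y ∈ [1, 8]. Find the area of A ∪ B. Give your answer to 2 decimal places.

56.00

By inclusion–exclusion:
Individual areas: |A| = 36, |B| = 28.
|A∩B|: x∈[3,7], y∈[6,8] → 4·2 = 8.
|A ∪ B| = 64 − 8 = 56.00.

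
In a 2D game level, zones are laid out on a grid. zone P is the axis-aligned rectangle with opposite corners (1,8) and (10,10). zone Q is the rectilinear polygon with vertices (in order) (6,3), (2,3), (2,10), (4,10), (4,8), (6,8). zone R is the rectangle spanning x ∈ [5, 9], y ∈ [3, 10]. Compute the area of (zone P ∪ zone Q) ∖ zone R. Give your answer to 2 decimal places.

|zone P ∪ zone Q| = 38.
|(zone P ∪ zone Q) ∩ zone R| = 13.
|(zone P ∪ zone Q) ∖ zone R| = 38 − 13 = 25.00.

25.00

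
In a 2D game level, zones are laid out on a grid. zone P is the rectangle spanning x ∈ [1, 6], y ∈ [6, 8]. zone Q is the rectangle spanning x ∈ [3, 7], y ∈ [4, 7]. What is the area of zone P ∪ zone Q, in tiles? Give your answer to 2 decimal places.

19.00

By inclusion–exclusion:
Individual areas: |zone P| = 10, |zone Q| = 12.
|zone P∩zone Q|: x∈[3,6], y∈[6,7] → 3·1 = 3.
|zone P ∪ zone Q| = 22 − 3 = 19.00.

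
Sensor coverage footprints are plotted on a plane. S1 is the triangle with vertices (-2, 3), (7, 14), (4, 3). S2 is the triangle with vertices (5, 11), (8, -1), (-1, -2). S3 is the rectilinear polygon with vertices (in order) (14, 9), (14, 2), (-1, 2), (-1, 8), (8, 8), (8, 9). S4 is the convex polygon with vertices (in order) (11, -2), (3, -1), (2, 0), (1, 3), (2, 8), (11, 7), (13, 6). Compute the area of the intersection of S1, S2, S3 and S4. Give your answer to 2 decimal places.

The intersection is the polygon with vertices (3.537,7.829), (5.265,7.637), (4,3), (1.308,3).
By the shoelace formula its area is 10.63.

10.63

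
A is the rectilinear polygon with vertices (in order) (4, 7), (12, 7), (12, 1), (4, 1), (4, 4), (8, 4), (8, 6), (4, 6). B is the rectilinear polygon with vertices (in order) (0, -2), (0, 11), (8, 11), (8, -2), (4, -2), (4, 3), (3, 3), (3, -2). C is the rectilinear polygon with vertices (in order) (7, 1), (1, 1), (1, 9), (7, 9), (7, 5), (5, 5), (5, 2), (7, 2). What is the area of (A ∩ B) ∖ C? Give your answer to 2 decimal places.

|A ∩ B| = 16.
|(A ∩ B) ∩ C| = 8.
|(A ∩ B) ∖ C| = 16 − 8 = 8.00.

8.00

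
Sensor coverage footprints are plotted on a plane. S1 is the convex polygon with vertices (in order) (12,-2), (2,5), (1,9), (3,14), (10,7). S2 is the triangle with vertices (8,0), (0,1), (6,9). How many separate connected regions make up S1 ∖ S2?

1

S1 ∖ S2 is a single connected region.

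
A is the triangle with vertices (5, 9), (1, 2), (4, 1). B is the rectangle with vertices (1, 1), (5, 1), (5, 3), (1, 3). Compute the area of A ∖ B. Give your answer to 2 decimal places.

8.04

|A| = 12.5, |A∩B| = 4.4643.
|A ∖ B| = |A| − |A∩B| = 12.5 − 4.4643 = 8.04.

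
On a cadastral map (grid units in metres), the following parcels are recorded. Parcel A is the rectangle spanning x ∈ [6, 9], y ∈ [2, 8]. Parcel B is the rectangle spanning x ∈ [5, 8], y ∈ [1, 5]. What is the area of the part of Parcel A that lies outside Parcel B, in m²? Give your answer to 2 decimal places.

12.00

|Parcel A∩Parcel B|: x∈[6,8], y∈[2,5] → 2·3 = 6.
|Parcel A| = 18.
|Parcel A ∖ Parcel B| = |Parcel A| − |Parcel A∩Parcel B| = 18 − 6 = 12.00.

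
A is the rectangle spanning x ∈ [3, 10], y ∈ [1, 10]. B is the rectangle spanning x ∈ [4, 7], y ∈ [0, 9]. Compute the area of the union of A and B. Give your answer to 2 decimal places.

66.00

By inclusion–exclusion:
Individual areas: |A| = 63, |B| = 27.
|A∩B|: x∈[4,7], y∈[1,9] → 3·8 = 24.
|A ∪ B| = 90 − 24 = 66.00.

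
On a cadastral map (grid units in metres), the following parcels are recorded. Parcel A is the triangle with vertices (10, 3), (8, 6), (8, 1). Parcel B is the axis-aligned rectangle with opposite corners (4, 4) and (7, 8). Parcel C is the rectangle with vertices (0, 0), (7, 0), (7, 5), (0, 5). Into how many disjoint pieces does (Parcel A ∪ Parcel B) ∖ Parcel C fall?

2

(Parcel A ∪ Parcel B) ∖ Parcel C splits into 2 disjoint pieces (area 5, area 9).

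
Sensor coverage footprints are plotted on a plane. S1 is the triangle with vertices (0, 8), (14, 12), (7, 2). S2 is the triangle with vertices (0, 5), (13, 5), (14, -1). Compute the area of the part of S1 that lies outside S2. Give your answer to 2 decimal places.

|S1| = 56, |S1∩S2| = 8.4.
|S1 ∖ S2| = |S1| − |S1∩S2| = 56 − 8.4 = 47.60.

47.60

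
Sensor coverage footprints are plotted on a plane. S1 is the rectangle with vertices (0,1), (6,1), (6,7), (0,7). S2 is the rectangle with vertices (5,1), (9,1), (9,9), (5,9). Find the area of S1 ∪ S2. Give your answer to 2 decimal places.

By inclusion–exclusion:
Individual areas: |S1| = 36, |S2| = 32.
|S1∩S2|: x∈[5,6], y∈[1,7] → 1·6 = 6.
|S1 ∪ S2| = 68 − 6 = 62.00.

62.00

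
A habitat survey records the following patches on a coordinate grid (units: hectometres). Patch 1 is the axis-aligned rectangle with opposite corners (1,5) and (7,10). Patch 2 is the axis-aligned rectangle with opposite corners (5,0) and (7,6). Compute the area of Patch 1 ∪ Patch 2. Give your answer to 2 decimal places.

By inclusion–exclusion:
Individual areas: |Patch 1| = 30, |Patch 2| = 12.
|Patch 1∩Patch 2|: x∈[5,7], y∈[5,6] → 2·1 = 2.
|Patch 1 ∪ Patch 2| = 42 − 2 = 40.00.

40.00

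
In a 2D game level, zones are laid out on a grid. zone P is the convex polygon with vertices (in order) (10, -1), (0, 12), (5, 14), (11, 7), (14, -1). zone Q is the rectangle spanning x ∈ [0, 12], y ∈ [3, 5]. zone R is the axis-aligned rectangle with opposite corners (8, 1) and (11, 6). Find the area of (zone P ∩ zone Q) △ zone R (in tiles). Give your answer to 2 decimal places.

14.61

|zone P ∩ zone Q| = 11.609.
|(zone P ∩ zone Q) ∩ zone R| = 6.
|(zone P ∩ zone Q) △ zone R| = 11.609 + 15 − 12 = 14.61.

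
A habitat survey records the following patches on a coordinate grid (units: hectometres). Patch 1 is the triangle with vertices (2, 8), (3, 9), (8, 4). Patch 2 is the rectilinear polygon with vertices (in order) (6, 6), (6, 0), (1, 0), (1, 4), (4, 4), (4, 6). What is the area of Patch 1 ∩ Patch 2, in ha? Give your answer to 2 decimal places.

The intersection is the polygon with vertices (5,6), (6,6), (6,5.333).
By the shoelace formula its area is 0.33.

0.33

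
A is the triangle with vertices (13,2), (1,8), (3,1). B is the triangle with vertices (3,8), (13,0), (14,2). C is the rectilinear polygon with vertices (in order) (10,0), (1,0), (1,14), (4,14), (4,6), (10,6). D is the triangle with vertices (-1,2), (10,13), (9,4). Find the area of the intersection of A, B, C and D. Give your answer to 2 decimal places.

The intersection is the polygon with vertices (9,4), (8.2,3.84), (6.333,5.333).
By the shoelace formula its area is 0.75.

0.75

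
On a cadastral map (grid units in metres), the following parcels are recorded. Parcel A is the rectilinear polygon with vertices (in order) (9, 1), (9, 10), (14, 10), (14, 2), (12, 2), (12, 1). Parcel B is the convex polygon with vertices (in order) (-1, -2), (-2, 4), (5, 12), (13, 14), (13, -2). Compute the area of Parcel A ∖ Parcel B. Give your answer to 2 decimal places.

8.00

|Parcel A| = 43, |Parcel A∩Parcel B| = 35.
|Parcel A ∖ Parcel B| = |Parcel A| − |Parcel A∩Parcel B| = 43 − 35 = 8.00.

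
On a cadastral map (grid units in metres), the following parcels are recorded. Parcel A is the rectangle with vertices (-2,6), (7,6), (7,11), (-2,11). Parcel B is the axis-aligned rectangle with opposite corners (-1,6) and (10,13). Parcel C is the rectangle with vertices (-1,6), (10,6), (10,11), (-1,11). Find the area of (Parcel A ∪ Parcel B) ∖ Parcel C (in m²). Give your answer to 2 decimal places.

|Parcel A ∪ Parcel B| = 82.
|(Parcel A ∪ Parcel B) ∩ Parcel C| = 55.
|(Parcel A ∪ Parcel B) ∖ Parcel C| = 82 − 55 = 27.00.

27.00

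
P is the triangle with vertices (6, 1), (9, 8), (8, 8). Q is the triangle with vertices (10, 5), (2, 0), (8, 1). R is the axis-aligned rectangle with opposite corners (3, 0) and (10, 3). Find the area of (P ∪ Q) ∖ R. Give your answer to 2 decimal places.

5.64

|P ∪ Q| = 14.2328.
|(P ∪ Q) ∩ R| = 8.5907.
|(P ∪ Q) ∖ R| = 14.2328 − 8.5907 = 5.64.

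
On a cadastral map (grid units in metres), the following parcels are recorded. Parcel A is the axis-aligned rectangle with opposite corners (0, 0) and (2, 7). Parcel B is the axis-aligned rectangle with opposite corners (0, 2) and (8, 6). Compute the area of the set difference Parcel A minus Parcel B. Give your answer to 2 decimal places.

6.00

|Parcel A∩Parcel B|: x∈[0,2], y∈[2,6] → 2·4 = 8.
|Parcel A| = 14.
|Parcel A ∖ Parcel B| = |Parcel A| − |Parcel A∩Parcel B| = 14 − 8 = 6.00.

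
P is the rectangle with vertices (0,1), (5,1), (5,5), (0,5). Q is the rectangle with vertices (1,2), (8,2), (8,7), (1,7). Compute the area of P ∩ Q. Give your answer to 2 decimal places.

|P∩Q|: x∈[1,5], y∈[2,5] → 4·3 = 12.

12.00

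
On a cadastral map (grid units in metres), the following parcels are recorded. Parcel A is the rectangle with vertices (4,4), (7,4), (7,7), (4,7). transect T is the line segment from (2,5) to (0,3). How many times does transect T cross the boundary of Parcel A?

The segment lies entirely outside Parcel A and never meets its boundary.

0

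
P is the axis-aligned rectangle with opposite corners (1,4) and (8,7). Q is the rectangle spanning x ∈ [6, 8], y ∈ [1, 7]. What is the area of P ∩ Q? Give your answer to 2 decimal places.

6.00

|P∩Q|: x∈[6,8], y∈[4,7] → 2·3 = 6.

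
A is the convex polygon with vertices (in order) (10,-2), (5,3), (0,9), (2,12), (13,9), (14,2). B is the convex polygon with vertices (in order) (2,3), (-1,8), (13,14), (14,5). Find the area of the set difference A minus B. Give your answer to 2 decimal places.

43.65

|A| = 109.5, |A∩B| = 65.8483.
|A ∖ B| = |A| − |A∩B| = 109.5 − 65.8483 = 43.65.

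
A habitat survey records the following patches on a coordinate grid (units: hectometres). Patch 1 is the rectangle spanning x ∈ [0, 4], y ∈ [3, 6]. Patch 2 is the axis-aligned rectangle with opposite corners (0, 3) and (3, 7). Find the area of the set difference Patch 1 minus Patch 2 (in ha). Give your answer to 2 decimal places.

3.00

|Patch 1∩Patch 2|: x∈[0,3], y∈[3,6] → 3·3 = 9.
|Patch 1| = 12.
|Patch 1 ∖ Patch 2| = |Patch 1| − |Patch 1∩Patch 2| = 12 − 9 = 3.00.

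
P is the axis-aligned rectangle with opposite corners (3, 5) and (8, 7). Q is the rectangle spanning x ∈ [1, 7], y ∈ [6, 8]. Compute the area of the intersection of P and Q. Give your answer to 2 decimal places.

4.00

|P∩Q|: x∈[3,7], y∈[6,7] → 4·1 = 4.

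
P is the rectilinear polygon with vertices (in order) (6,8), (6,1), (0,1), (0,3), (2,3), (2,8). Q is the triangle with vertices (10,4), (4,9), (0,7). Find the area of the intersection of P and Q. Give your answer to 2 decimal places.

8.53

The intersection is the polygon with vertices (6,5.2), (2,6.4), (2,8), (5.2,8), (6,7.333).
By the shoelace formula its area is 8.53.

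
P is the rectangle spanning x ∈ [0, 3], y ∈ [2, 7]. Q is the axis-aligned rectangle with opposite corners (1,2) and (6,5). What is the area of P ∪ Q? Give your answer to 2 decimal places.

By inclusion–exclusion:
Individual areas: |P| = 15, |Q| = 15.
|P∩Q|: x∈[1,3], y∈[2,5] → 2·3 = 6.
|P ∪ Q| = 30 − 6 = 24.00.

24.00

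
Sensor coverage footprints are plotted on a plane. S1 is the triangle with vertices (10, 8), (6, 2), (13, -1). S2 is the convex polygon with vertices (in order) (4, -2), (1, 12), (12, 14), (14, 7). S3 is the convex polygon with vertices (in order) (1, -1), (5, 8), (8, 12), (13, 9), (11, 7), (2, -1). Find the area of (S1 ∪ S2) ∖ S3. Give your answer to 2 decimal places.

86.71

|S1 ∪ S2| = 136.5087.
|(S1 ∪ S2) ∩ S3| = 49.8002.
|(S1 ∪ S2) ∖ S3| = 136.5087 − 49.8002 = 86.71.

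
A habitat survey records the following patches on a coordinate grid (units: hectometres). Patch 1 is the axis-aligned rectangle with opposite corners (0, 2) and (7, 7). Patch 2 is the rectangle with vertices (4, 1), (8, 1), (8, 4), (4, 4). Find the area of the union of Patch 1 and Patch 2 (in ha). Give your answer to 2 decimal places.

By inclusion–exclusion:
Individual areas: |Patch 1| = 35, |Patch 2| = 12.
|Patch 1∩Patch 2|: x∈[4,7], y∈[2,4] → 3·2 = 6.
|Patch 1 ∪ Patch 2| = 47 − 6 = 41.00.

41.00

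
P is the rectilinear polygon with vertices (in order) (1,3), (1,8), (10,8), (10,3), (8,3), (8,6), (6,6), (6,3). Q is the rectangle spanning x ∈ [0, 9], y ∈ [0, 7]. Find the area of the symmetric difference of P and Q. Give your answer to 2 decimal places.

|P| = 39, |Q| = 63, |P∩Q| = 26.
|P △ Q| = |P| + |Q| − 2·|P∩Q| = 39 + 63 − 52 = 50.00.

50.00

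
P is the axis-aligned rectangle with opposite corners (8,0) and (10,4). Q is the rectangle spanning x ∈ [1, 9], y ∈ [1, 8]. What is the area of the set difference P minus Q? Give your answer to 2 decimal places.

5.00

|P∩Q|: x∈[8,9], y∈[1,4] → 1·3 = 3.
|P| = 8.
|P ∖ Q| = |P| − |P∩Q| = 8 − 3 = 5.00.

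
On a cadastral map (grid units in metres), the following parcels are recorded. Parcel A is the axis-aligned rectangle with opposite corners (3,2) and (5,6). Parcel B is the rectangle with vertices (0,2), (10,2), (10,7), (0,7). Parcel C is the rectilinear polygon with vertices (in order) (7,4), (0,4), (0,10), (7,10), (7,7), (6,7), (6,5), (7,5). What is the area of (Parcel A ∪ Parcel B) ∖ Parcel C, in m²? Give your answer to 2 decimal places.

31.00

|Parcel A ∪ Parcel B| = 50.
|(Parcel A ∪ Parcel B) ∩ Parcel C| = 19.
|(Parcel A ∪ Parcel B) ∖ Parcel C| = 50 − 19 = 31.00.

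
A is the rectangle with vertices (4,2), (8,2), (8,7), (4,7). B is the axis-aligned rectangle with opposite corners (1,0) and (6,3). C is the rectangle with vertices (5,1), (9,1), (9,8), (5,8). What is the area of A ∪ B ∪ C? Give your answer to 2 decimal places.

By inclusion–exclusion:
Individual areas: |A| = 20, |B| = 15, |C| = 28.
|A∩B|: x∈[4,6], y∈[2,3] → 2·1 = 2.
|A∩C|: x∈[5,8], y∈[2,7] → 3·5 = 15.
|B∩C|: x∈[5,6], y∈[1,3] → 1·2 = 2.
|A∩B∩C| = 1.
|A ∪ B ∪ C| = 63 − 19 + 1 = 45.00.

45.00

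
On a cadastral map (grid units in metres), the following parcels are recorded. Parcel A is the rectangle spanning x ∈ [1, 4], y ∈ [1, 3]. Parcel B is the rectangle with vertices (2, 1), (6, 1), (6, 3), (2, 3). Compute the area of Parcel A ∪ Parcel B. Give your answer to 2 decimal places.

10.00

By inclusion–exclusion:
Individual areas: |Parcel A| = 6, |Parcel B| = 8.
|Parcel A∩Parcel B|: x∈[2,4], y∈[1,3] → 2·2 = 4.
|Parcel A ∪ Parcel B| = 14 − 4 = 10.00.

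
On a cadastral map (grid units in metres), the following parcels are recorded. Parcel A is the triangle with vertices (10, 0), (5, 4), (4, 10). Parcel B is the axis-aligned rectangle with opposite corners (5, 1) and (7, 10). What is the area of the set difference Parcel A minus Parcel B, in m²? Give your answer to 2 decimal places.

|Parcel A| = 13, |Parcel A∩Parcel B| = 6.9333.
|Parcel A ∖ Parcel B| = |Parcel A| − |Parcel A∩Parcel B| = 13 − 6.9333 = 6.07.

6.07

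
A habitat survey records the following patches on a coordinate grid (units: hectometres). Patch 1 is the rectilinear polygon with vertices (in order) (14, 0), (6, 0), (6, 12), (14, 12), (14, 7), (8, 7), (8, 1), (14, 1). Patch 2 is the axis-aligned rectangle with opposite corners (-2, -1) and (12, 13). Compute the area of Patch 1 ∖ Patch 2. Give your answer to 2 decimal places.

12.00

|Patch 1| = 60, |Patch 1∩Patch 2| = 48.
|Patch 1 ∖ Patch 2| = |Patch 1| − |Patch 1∩Patch 2| = 60 − 48 = 12.00.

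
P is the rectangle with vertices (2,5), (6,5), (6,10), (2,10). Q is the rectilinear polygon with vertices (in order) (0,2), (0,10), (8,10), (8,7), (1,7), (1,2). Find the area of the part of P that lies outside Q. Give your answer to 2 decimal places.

8.00

|P| = 20, |P∩Q| = 12.
|P ∖ Q| = |P| − |P∩Q| = 20 − 12 = 8.00.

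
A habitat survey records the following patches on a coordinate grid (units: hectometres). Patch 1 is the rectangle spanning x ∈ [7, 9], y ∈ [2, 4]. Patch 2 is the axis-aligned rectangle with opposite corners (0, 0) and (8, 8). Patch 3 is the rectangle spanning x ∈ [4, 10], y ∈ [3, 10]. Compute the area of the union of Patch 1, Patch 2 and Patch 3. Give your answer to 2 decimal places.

By inclusion–exclusion:
Individual areas: |Patch 1| = 4, |Patch 2| = 64, |Patch 3| = 42.
|Patch 1∩Patch 2|: x∈[7,8], y∈[2,4] → 1·2 = 2.
|Patch 1∩Patch 3|: x∈[7,9], y∈[3,4] → 2·1 = 2.
|Patch 2∩Patch 3|: x∈[4,8], y∈[3,8] → 4·5 = 20.
|Patch 1∩Patch 2∩Patch 3| = 1.
|Patch 1 ∪ Patch 2 ∪ Patch 3| = 110 − 24 + 1 = 87.00.

87.00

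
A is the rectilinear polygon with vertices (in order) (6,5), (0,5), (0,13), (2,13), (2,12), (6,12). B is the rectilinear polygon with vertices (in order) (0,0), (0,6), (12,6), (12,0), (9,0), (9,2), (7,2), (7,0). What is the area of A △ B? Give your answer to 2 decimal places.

100.00

|A| = 44, |B| = 68, |A∩B| = 6.
|A △ B| = |A| + |B| − 2·|A∩B| = 44 + 68 − 12 = 100.00.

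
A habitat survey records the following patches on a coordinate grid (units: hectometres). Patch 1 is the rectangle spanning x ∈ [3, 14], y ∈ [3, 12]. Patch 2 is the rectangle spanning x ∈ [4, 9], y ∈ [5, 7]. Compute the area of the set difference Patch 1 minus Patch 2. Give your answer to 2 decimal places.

|Patch 1∩Patch 2|: x∈[4,9], y∈[5,7] → 5·2 = 10.
|Patch 1| = 99.
|Patch 1 ∖ Patch 2| = |Patch 1| − |Patch 1∩Patch 2| = 99 − 10 = 89.00.

89.00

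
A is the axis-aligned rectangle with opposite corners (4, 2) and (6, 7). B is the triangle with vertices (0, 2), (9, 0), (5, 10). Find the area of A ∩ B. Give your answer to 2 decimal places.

The intersection is the polygon with vertices (4,2), (4,7), (6,7), (6,2).
By the shoelace formula its area is 10.00.

10.00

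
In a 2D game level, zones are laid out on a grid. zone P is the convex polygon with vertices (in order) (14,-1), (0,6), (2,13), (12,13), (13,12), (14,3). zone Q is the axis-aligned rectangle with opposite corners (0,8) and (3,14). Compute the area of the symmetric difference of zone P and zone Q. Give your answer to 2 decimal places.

134.86

|zone P| = 134, |zone Q| = 18, |zone P∩zone Q| = 8.5714.
|zone P △ zone Q| = |zone P| + |zone Q| − 2·|zone P∩zone Q| = 134 + 18 − 17.1429 = 134.86.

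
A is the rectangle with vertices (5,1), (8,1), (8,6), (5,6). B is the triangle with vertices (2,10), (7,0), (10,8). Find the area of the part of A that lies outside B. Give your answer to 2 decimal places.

|A| = 15, |A∩B| = 12.2292.
|A ∖ B| = |A| − |A∩B| = 15 − 12.2292 = 2.77.

2.77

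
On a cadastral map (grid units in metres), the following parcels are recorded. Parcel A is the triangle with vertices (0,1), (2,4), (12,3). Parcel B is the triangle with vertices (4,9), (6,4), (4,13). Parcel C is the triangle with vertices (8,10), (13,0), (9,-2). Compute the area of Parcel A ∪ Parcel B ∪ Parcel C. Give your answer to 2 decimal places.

43.48

By inclusion–exclusion:
Individual areas: |Parcel A| = 16, |Parcel B| = 4, |Parcel C| = 25.
|Parcel A∩Parcel B| = 0.
|Parcel A∩Parcel C| = 1.5157.
|Parcel B∩Parcel C| = 0.
|Parcel A∩Parcel B∩Parcel C| = 0.
|Parcel A ∪ Parcel B ∪ Parcel C| = 45 − 1.5157 + 0 = 43.48.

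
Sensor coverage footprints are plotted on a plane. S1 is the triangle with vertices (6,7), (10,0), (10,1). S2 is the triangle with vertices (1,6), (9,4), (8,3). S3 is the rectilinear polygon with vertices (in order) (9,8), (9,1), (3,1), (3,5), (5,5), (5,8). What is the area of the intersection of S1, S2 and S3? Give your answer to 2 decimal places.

The intersection is the polygon with vertices (7.8,4.3), (8.4,3.4), (8.182,3.182), (7.5,4.375).
By the shoelace formula its area is 0.32.

0.32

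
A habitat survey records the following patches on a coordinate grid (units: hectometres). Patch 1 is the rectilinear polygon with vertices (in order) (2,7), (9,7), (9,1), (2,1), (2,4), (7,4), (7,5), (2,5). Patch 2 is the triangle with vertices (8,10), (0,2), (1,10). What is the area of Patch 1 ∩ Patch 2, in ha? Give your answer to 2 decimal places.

4.00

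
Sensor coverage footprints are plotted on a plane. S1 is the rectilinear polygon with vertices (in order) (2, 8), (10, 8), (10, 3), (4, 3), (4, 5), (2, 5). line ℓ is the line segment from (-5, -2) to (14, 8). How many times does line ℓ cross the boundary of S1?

2

The segment meets the boundary at (10,5.895), (4.5,3).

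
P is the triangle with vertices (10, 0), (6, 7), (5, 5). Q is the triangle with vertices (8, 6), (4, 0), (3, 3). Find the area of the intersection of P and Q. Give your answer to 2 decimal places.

1.43

The intersection is the polygon with vertices (7.231,4.846), (6.4,3.6), (5.5,4.5), (6.936,5.362).
By the shoelace formula its area is 1.43.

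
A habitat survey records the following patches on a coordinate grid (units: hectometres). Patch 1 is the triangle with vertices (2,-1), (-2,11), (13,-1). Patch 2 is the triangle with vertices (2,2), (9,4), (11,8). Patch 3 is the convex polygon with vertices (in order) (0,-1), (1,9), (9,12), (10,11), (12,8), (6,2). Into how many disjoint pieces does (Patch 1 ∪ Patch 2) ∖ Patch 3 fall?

3

(Patch 1 ∪ Patch 2) ∖ Patch 3 splits into 3 disjoint pieces (area 8.0228, area 1.2, area 25.8651).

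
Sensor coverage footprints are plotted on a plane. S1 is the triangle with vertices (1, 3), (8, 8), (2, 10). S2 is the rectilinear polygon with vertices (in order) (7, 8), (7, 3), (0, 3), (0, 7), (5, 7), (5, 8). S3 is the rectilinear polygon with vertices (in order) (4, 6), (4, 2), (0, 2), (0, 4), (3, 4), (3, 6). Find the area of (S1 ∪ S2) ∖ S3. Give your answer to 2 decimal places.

34.00

|S1 ∪ S2| = 40.
|(S1 ∪ S2) ∩ S3| = 6.
|(S1 ∪ S2) ∖ S3| = 40 − 6 = 34.00.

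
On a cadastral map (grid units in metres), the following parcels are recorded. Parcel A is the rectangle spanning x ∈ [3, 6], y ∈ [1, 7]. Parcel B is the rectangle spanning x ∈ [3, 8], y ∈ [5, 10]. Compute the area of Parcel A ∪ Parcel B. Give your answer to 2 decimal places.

By inclusion–exclusion:
Individual areas: |Parcel A| = 18, |Parcel B| = 25.
|Parcel A∩Parcel B|: x∈[3,6], y∈[5,7] → 3·2 = 6.
|Parcel A ∪ Parcel B| = 43 − 6 = 37.00.

37.00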